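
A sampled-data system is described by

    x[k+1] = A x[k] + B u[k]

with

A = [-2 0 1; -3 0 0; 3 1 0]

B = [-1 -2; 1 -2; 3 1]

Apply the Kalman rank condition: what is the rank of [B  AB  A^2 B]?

3

AB = [[5, 5], [3, 6], [-2, -8]]
A^2B = [[-12, -18], [-15, -15], [18, 21]]
Controllability matrix C = [B  AB  A^2B] = [[-1, -2, 5, 5, -12, -18], [1, -2, 3, 6, -15, -15], [3, 1, -2, -8, 18, 21]]
Take the 3×3 submatrix of C formed by columns 1, 2, 3: [[-1, -2, 5], [1, -2, 3], [3, 1, -2]]. Its determinant is (-1)·((-2)·(-2) - 3·1) - (-2)·(1·(-2) - 3·3) + 5·(1·1 - (-2)·3) = (-1)·1 - (-2)·(-11) + 5·7 = 12 ≠ 0.
So rank(C) ≥ 3; since C has 3 rows, rank(C) = 3.
rank(C) = 3 = n, so the pair (A, B) is completely controllable.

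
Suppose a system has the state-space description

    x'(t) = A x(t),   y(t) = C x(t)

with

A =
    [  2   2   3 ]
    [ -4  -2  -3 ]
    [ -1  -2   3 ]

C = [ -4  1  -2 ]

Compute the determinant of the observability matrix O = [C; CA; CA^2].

CA = [[-10, -6, -21]]
CA^2 = [[25, 34, -75]]
Observability matrix O = [C; CA; CA^2] = [[-4, 1, -2], [-10, -6, -21], [25, 34, -75]]
Expanding along the first row, det(O) = (-4)·((-6)·(-75) - (-21)·34) - 1·((-10)·(-75) - (-21)·25) + (-2)·((-10)·34 - (-6)·25) = (-4)·1164 - 1·1275 + (-2)·(-190) = -5551
Since det(O) ≠ 0, rank(O) = 3 and the system is completely observable.

-5551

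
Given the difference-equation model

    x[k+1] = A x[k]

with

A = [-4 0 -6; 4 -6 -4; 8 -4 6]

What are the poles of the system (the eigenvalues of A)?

det(zI - A) = z^3 - (tr A)z^2 + (M11 + M22 + M33)z - det A, where Mii is the 2×2 principal minor of A obtained by deleting row i and column i.
tr A = (-4) + (-6) + 6 = -4; M11 = (-6)·6 - (-4)·(-4) = -36 - 16 = -52; M22 = (-4)·6 - (-6)·8 = -24 - (-48) = 24; M33 = (-4)·(-6) - 0·4 = 24 - 0 = 24; sum of minors = -4.
det A = (-4)·((-6)·6 - (-4)·(-4)) - 0·(4·6 - (-4)·8) + (-6)·(4·(-4) - (-6)·8) = (-4)·(-52) - 0·56 + (-6)·32 = 16.
So p(z) = det(zI - A) = z^3 + 4z^2 - 4z - 16.
Rational-root test: any integer root divides -16. Testing small divisors, z = -2 works: p(-2) = -8 + 16 + 8 + (-16) = 0, so (z + 2) is a factor.
Dividing, p(z) = (z + 2)(z^2 + 2z - 8).
Factor z^2 + 2z - 8: two numbers with sum -2 and product -8 are 2 and -4, so z^2 + 2z - 8 = (z - 2)(z + 4).
Hence p(z) = (z - 2) (z + 2) (z + 4), with roots -4, -2, 2.

-4, -2, 2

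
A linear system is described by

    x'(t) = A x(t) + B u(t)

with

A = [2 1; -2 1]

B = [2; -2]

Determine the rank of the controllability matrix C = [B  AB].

AB = [[2], [-6]]
Controllability matrix C = [B  AB] = [[2, 2], [-2, -6]]
det(C) = 2·(-6) - 2·(-2) = -12 - (-4) = -8 ≠ 0, so rank(C) = 2.
rank(C) = 2 = n, so the pair (A, B) is completely controllable.

2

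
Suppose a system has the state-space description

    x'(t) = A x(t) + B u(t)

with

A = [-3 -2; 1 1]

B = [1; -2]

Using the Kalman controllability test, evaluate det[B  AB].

1

AB = [[1], [-1]]
Controllability matrix C = [B  AB] = [[1, 1], [-2, -1]]
det(C) = 1·(-1) - 1·(-2) = -1 - (-2) = 1
Since det(C) ≠ 0, rank(C) = 2 and the system is completely controllable.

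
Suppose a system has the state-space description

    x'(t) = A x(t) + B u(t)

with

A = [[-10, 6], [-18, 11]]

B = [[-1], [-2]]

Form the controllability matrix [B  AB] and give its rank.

AB = [[-2], [-4]]
Controllability matrix C = [B  AB] = [[-1, -2], [-2, -4]]
Every column of C is a scalar multiple of column 1 = [-1, -2] (multipliers 1, 2), so the columns span a one-dimensional space.
C ≠ 0, hence rank(C) = 1.
rank(C) = 1 < n = 2, so the pair (A, B) is not completely controllable.

1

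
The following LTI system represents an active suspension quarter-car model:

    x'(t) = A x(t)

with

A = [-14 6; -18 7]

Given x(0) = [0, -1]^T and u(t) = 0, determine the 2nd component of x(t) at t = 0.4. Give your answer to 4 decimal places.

det(sI - A) = s^2 - (tr A)s + det A, with tr A = (-14) + 7 = -7 and det A = (-14)·7 - 6·(-18) = -98 - (-108) = 10.
So p(s) = det(sI - A) = s^2 + 7s + 10.
Factor s^2 + 7s + 10: two numbers with sum -7 and product 10 are -2 and -5, so s^2 + 7s + 10 = (s + 2)(s + 5).
Hence p(s) = (s + 2) (s + 5), with roots -5, -2.
The eigenvalues -5, -2 are distinct and real, so A is diagonalisable and x(t) = e^{At} x(0) = V diag(e^{λ_i t}) V^{-1} x(0), where the columns of V are the eigenvectors.
λ = -5: A - (-5)I = [[-9, 6], [-18, 12]]. Row 1 gives (-9)·v1 + 6·v2 = 0, so take v_1 = [2, 3]^T.
λ = -2: A - (-2)I = [[-12, 6], [-18, 9]]. Row 1 gives (-12)·v1 + 6·v2 = 0, so take v_2 = [1, 2]^T.
V = [v_1 v_2] = [[2, 1], [3, 2]] has det V = 1, so V^{-1} = adj(V)/det V = [[2, -1], [-3, 2]].
Modal coordinates z(0) = V^{-1} x(0): 2·0 + (-1)·(-1) = 1; (-3)·0 + 2·(-1) = -2; so z(0) = [1, -2]^T.
x_2(t) = Σ_i (v_i)_2 · z_i(0) · e^{λ_i t} (row 2 of V times the modal terms).
x_2(0.4) = 3·1·e^{-5·0.4} + 2·(-2)·e^{-2·0.4} = 3·0.135335 + (-4)·0.449329 = -1.3913.

-1.3913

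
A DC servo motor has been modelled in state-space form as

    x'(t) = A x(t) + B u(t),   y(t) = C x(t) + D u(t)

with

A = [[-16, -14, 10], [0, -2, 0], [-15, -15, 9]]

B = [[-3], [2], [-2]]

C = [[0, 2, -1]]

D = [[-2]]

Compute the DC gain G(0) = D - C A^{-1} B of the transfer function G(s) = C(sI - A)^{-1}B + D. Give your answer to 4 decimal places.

2.8333

G(0) = C(-A)^{-1}B + D = -C A^{-1} B + D.
det A = -12, so A^{-1} = (1/-12)·adj(A) = [[3/2, 2, -5/3], [0, -1/2, 0], [5/2, 5/2, -8/3]]
A^{-1} B = [17/6, -1, 17/6]^T
C A^{-1} B = -29/6
G(0) = D - C A^{-1} B = -2 - (-29/6) = 17/6 ≈ 2.8333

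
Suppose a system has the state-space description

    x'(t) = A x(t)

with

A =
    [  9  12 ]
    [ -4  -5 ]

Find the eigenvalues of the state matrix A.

det(sI - A) = s^2 - (tr A)s + det A, with tr A = 9 + (-5) = 4 and det A = 9·(-5) - 12·(-4) = -45 - (-48) = 3.
So p(s) = det(sI - A) = s^2 - 4s + 3.
Factor s^2 - 4s + 3: two numbers with sum 4 and product 3 are 3 and 1, so s^2 - 4s + 3 = (s - 3)(s - 1).
Hence p(s) = (s - 3) (s - 1), with roots 1, 3.
At least one eigenvalue has non-negative real part, so the system is not asymptotically stable.

1, 3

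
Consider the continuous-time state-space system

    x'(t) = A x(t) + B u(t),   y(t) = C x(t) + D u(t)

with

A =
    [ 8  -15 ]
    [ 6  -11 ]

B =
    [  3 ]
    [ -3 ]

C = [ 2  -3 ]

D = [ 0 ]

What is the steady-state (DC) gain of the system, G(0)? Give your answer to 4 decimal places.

G(0) = C(-A)^{-1}B + D = -C A^{-1} B + D.
det A = 2, so A^{-1} = (1/2)·adj(A) = [[-11/2, 15/2], [-3, 4]]
A^{-1} B = [-39, -21]^T
C A^{-1} B = -15
G(0) = D - C A^{-1} B = 0 - (-15) = 15

15.0000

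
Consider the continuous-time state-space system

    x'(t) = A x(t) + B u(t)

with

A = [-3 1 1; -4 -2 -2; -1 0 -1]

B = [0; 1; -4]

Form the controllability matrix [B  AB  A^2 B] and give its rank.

AB = [[-3], [6], [4]]
A^2B = [[19], [-8], [-1]]
Controllability matrix C = [B  AB  A^2B] = [[0, -3, 19], [1, 6, -8], [-4, 4, -1]]
det(C) = 0·(6·(-1) - (-8)·4) - (-3)·(1·(-1) - (-8)·(-4)) + 19·(1·4 - 6·(-4)) = 0·26 - (-3)·(-33) + 19·28 = 433 ≠ 0, so rank(C) = 3.
rank(C) = 3 = n, so the pair (A, B) is completely controllable.

3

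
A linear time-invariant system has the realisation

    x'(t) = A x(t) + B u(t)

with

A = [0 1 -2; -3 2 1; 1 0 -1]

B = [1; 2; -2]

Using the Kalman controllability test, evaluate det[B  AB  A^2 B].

AB = [[6], [-1], [3]]
A^2B = [[-7], [-17], [3]]
Controllability matrix C = [B  AB  A^2B] = [[1, 6, -7], [2, -1, -17], [-2, 3, 3]]
Expanding along the first row, det(C) = 1·((-1)·3 - (-17)·3) - 6·(2·3 - (-17)·(-2)) + (-7)·(2·3 - (-1)·(-2)) = 1·48 - 6·(-28) + (-7)·4 = 188
Since det(C) ≠ 0, rank(C) = 3 and the system is completely controllable.

188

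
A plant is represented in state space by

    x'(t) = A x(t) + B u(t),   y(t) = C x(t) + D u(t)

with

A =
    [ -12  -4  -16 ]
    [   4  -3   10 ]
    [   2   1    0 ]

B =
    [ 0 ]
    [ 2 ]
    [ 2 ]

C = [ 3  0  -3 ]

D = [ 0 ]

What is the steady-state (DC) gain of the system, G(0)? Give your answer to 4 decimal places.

G(0) = C(-A)^{-1}B + D = -C A^{-1} B + D.
det A = -120, so A^{-1} = (1/-120)·adj(A) = [[1/12, 2/15, 11/15], [-1/6, -4/15, -7/15], [-1/12, -1/30, -13/30]]
A^{-1} B = [26/15, -22/15, -14/15]^T
C A^{-1} B = 8
G(0) = D - C A^{-1} B = 0 - (8) = -8

-8.0000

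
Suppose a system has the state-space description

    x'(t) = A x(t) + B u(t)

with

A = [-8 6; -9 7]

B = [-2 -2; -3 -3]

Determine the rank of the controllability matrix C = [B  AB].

1

AB = [[-2, -2], [-3, -3]]
Controllability matrix C = [B  AB] = [[-2, -2, -2, -2], [-3, -3, -3, -3]]
Every column of C is a scalar multiple of column 1 = [-2, -3] (multipliers 1, 1, 1, 1), so the columns span a one-dimensional space.
C ≠ 0, hence rank(C) = 1.
rank(C) = 1 < n = 2, so the pair (A, B) is not completely controllable.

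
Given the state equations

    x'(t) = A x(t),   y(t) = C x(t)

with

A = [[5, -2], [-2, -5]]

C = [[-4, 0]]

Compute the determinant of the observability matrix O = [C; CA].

CA = [[-20, 8]]
Observability matrix O = [C; CA] = [[-4, 0], [-20, 8]]
det(O) = (-4)·8 - 0·(-20) = -32 - 0 = -32
Since det(O) ≠ 0, rank(O) = 2 and the system is completely observable.

-32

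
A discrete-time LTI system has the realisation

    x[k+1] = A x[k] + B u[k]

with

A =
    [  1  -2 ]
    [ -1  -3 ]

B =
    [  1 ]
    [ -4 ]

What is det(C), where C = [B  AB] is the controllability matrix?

AB = [[9], [11]]
Controllability matrix C = [B  AB] = [[1, 9], [-4, 11]]
det(C) = 1·11 - 9·(-4) = 11 - (-36) = 47
Since det(C) ≠ 0, rank(C) = 2 and the system is completely controllable.

47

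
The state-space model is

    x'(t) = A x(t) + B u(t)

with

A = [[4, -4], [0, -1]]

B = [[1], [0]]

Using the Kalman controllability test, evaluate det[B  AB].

AB = [[4], [0]]
Controllability matrix C = [B  AB] = [[1, 4], [0, 0]]
det(C) = 1·0 - 4·0 = 0 - 0 = 0
Since det(C) = 0, rank(C) < 2 and the system is not completely controllable.

0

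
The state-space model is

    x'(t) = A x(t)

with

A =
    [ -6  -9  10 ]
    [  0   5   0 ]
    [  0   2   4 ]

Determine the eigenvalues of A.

det(sI - A) = s^3 - (tr A)s^2 + (M11 + M22 + M33)s - det A, where Mii is the 2×2 principal minor of A obtained by deleting row i and column i.
tr A = (-6) + 5 + 4 = 3; M11 = 5·4 - 0·2 = 20 - 0 = 20; M22 = (-6)·4 - 10·0 = -24 - 0 = -24; M33 = (-6)·5 - (-9)·0 = -30 - 0 = -30; sum of minors = -34.
det A = (-6)·(5·4 - 0·2) - (-9)·(0·4 - 0·0) + 10·(0·2 - 5·0) = (-6)·20 - (-9)·0 + 10·0 = -120.
So p(s) = det(sI - A) = s^3 - 3s^2 - 34s + 120.
Rational-root test: any integer root divides 120. Testing small divisors, s = 4 works: p(4) = 64 + (-48) + (-136) + 120 = 0, so (s - 4) is a factor.
Dividing, p(s) = (s - 4)(s^2 + s - 30).
Factor s^2 + s - 30: two numbers with sum -1 and product -30 are 5 and -6, so s^2 + s - 30 = (s - 5)(s + 6).
Hence p(s) = (s - 5) (s - 4) (s + 6), with roots -6, 4, 5.
At least one eigenvalue has non-negative real part, so the system is not asymptotically stable.

-6, 4, 5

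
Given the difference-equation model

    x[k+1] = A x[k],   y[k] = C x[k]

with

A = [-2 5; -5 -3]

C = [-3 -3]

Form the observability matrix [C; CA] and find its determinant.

CA = [[21, -6]]
Observability matrix O = [C; CA] = [[-3, -3], [21, -6]]
det(O) = (-3)·(-6) - (-3)·21 = 18 - (-63) = 81
Since det(O) ≠ 0, rank(O) = 2 and the system is completely observable.

81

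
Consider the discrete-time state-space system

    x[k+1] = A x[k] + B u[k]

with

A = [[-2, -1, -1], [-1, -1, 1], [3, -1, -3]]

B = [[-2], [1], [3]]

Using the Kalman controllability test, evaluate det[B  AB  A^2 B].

AB = [[0], [4], [-16]]
A^2B = [[12], [-20], [44]]
Controllability matrix C = [B  AB  A^2B] = [[-2, 0, 12], [1, 4, -20], [3, -16, 44]]
Expanding along the first row, det(C) = (-2)·(4·44 - (-20)·(-16)) - 0·(1·44 - (-20)·3) + 12·(1·(-16) - 4·3) = (-2)·(-144) - 0·104 + 12·(-28) = -48
Since det(C) ≠ 0, rank(C) = 3 and the system is completely controllable.

-48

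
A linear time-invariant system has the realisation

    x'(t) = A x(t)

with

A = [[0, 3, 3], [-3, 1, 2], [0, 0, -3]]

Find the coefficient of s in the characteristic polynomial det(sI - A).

Expand det(sI - A) for the 3×3 matrix.
p(s) = s^3 + 2s^2 + 6s + 27.
(Check: constant term = det(-A) = (-1)^3 det A = 27; coefficient of s^2 = -tr A = 2.)
The coefficient of s is 6.

6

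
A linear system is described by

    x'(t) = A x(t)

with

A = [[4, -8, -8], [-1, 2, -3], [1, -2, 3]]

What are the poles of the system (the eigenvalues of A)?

0, 4, 5

det(sI - A) = s^3 - (tr A)s^2 + (M11 + M22 + M33)s - det A, where Mii is the 2×2 principal minor of A obtained by deleting row i and column i.
tr A = 4 + 2 + 3 = 9; M11 = 2·3 - (-3)·(-2) = 6 - 6 = 0; M22 = 4·3 - (-8)·1 = 12 - (-8) = 20; M33 = 4·2 - (-8)·(-1) = 8 - 8 = 0; sum of minors = 20.
det A = 4·(2·3 - (-3)·(-2)) - (-8)·((-1)·3 - (-3)·1) + (-8)·((-1)·(-2) - 2·1) = 4·0 - (-8)·0 + (-8)·0 = 0.
So p(s) = det(sI - A) = s^3 - 9s^2 + 20s.
The constant term is 0, so p(s) = s(s^2 - 9s + 20).
Factor s^2 - 9s + 20: two numbers with sum 9 and product 20 are 5 and 4, so s^2 - 9s + 20 = (s - 5)(s - 4).
Hence p(s) = s (s - 5) (s - 4), with roots 0, 4, 5.
At least one eigenvalue has non-negative real part, so the system is not asymptotically stable.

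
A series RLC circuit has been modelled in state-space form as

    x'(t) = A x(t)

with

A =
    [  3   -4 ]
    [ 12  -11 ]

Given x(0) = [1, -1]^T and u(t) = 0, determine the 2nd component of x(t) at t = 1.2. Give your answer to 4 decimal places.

det(sI - A) = s^2 - (tr A)s + det A, with tr A = 3 + (-11) = -8 and det A = 3·(-11) - (-4)·12 = -33 - (-48) = 15.
So p(s) = det(sI - A) = s^2 + 8s + 15.
Factor s^2 + 8s + 15: two numbers with sum -8 and product 15 are -3 and -5, so s^2 + 8s + 15 = (s + 3)(s + 5).
Hence p(s) = (s + 3) (s + 5), with roots -5, -3.
The eigenvalues -5, -3 are distinct and real, so A is diagonalisable and x(t) = e^{At} x(0) = V diag(e^{λ_i t}) V^{-1} x(0), where the columns of V are the eigenvectors.
λ = -5: A - (-5)I = [[8, -4], [12, -6]]. Row 1 gives 8·v1 + (-4)·v2 = 0, so take v_1 = [1, 2]^T.
λ = -3: A - (-3)I = [[6, -4], [12, -8]]. Row 1 gives 6·v1 + (-4)·v2 = 0, so take v_2 = [-2, -3]^T.
V = [v_1 v_2] = [[1, -2], [2, -3]] has det V = 1, so V^{-1} = adj(V)/det V = [[-3, 2], [-2, 1]].
Modal coordinates z(0) = V^{-1} x(0): (-3)·1 + 2·(-1) = -5; (-2)·1 + 1·(-1) = -3; so z(0) = [-5, -3]^T.
x_2(t) = Σ_i (v_i)_2 · z_i(0) · e^{λ_i t} (row 2 of V times the modal terms).
x_2(1.2) = 2·(-5)·e^{-5·1.2} + (-3)·(-3)·e^{-3·1.2} = (-10)·0.002479 + 9·0.027324 = 0.2211.

0.2211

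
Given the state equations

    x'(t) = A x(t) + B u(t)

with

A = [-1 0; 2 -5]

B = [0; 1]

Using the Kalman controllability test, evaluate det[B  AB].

AB = [[0], [-5]]
Controllability matrix C = [B  AB] = [[0, 0], [1, -5]]
det(C) = 0·(-5) - 0·1 = 0 - 0 = 0
Since det(C) = 0, rank(C) < 2 and the system is not completely controllable.

0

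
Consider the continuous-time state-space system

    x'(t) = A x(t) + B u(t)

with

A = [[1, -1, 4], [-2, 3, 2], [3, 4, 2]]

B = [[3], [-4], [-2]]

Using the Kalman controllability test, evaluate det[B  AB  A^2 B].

AB = [[-1], [-22], [-11]]
A^2B = [[-23], [-86], [-113]]
Controllability matrix C = [B  AB  A^2B] = [[3, -1, -23], [-4, -22, -86], [-2, -11, -113]]
Expanding along the first row, det(C) = 3·((-22)·(-113) - (-86)·(-11)) - (-1)·((-4)·(-113) - (-86)·(-2)) + (-23)·((-4)·(-11) - (-22)·(-2)) = 3·1540 - (-1)·280 + (-23)·0 = 4900
Since det(C) ≠ 0, rank(C) = 3 and the system is completely controllable.

4900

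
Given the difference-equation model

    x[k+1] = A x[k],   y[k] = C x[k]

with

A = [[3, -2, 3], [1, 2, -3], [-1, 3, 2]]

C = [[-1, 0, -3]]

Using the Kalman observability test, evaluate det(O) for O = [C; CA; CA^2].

CA = [[0, -7, -9]]
CA^2 = [[2, -41, 3]]
Observability matrix O = [C; CA; CA^2] = [[-1, 0, -3], [0, -7, -9], [2, -41, 3]]
Expanding along the first row, det(O) = (-1)·((-7)·3 - (-9)·(-41)) - 0·(0·3 - (-9)·2) + (-3)·(0·(-41) - (-7)·2) = (-1)·(-390) - 0·18 + (-3)·14 = 348
Since det(O) ≠ 0, rank(O) = 3 and the system is completely observable.

348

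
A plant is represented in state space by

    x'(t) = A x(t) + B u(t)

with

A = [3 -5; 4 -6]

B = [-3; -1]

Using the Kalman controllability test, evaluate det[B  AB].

AB = [[-4], [-6]]
Controllability matrix C = [B  AB] = [[-3, -4], [-1, -6]]
det(C) = (-3)·(-6) - (-4)·(-1) = 18 - 4 = 14
Since det(C) ≠ 0, rank(C) = 2 and the system is completely controllable.

14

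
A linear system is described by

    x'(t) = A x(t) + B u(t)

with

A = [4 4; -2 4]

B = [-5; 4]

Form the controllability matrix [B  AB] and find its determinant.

AB = [[-4], [26]]
Controllability matrix C = [B  AB] = [[-5, -4], [4, 26]]
det(C) = (-5)·26 - (-4)·4 = -130 - (-16) = -114
Since det(C) ≠ 0, rank(C) = 2 and the system is completely controllable.

-114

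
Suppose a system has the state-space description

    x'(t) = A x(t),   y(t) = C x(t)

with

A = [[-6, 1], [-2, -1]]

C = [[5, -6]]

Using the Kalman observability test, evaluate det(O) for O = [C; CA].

CA = [[-18, 11]]
Observability matrix O = [C; CA] = [[5, -6], [-18, 11]]
det(O) = 5·11 - (-6)·(-18) = 55 - 108 = -53
Since det(O) ≠ 0, rank(O) = 2 and the system is completely observable.

-53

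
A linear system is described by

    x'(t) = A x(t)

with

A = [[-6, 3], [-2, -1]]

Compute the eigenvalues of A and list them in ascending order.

-4, -3

det(sI - A) = s^2 - (tr A)s + det A, with tr A = (-6) + (-1) = -7 and det A = (-6)·(-1) - 3·(-2) = 6 - (-6) = 12.
So p(s) = det(sI - A) = s^2 + 7s + 12.
Factor s^2 + 7s + 12: two numbers with sum -7 and product 12 are -3 and -4, so s^2 + 7s + 12 = (s + 3)(s + 4).
Hence p(s) = (s + 3) (s + 4), with roots -4, -3.
All eigenvalues have negative real part, so the system is asymptotically stable.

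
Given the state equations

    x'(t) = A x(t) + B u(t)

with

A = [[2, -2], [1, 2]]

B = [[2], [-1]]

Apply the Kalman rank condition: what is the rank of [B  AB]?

2

AB = [[6], [0]]
Controllability matrix C = [B  AB] = [[2, 6], [-1, 0]]
det(C) = 2·0 - 6·(-1) = 0 - (-6) = 6 ≠ 0, so rank(C) = 2.
rank(C) = 2 = n, so the pair (A, B) is completely controllable.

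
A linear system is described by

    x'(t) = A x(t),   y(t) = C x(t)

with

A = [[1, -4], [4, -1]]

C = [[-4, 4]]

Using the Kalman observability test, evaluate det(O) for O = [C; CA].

-96

CA = [[12, 12]]
Observability matrix O = [C; CA] = [[-4, 4], [12, 12]]
det(O) = (-4)·12 - 4·12 = -48 - 48 = -96
Since det(O) ≠ 0, rank(O) = 2 and the system is completely observable.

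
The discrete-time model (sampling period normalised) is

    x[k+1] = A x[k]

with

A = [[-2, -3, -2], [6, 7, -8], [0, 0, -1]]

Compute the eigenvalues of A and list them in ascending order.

det(zI - A) = z^3 - (tr A)z^2 + (M11 + M22 + M33)z - det A, where Mii is the 2×2 principal minor of A obtained by deleting row i and column i.
tr A = (-2) + 7 + (-1) = 4; M11 = 7·(-1) - (-8)·0 = -7 - 0 = -7; M22 = (-2)·(-1) - (-2)·0 = 2 - 0 = 2; M33 = (-2)·7 - (-3)·6 = -14 - (-18) = 4; sum of minors = -1.
det A = (-2)·(7·(-1) - (-8)·0) - (-3)·(6·(-1) - (-8)·0) + (-2)·(6·0 - 7·0) = (-2)·(-7) - (-3)·(-6) + (-2)·0 = -4.
So p(z) = det(zI - A) = z^3 - 4z^2 - z + 4.
Rational-root test: any integer root divides 4. Testing small divisors, z = -1 works: p(-1) = -1 + (-4) + 1 + 4 = 0, so (z + 1) is a factor.
Dividing, p(z) = (z + 1)(z^2 - 5z + 4).
Factor z^2 - 5z + 4: two numbers with sum 5 and product 4 are 4 and 1, so z^2 - 5z + 4 = (z - 4)(z - 1).
Hence p(z) = (z - 4) (z - 1) (z + 1), with roots -1, 1, 4.

-1, 1, 4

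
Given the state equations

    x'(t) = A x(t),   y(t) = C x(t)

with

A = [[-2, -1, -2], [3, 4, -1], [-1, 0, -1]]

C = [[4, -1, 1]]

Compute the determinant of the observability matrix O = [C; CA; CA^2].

-2032

CA = [[-12, -8, -8]]
CA^2 = [[8, -20, 40]]
Observability matrix O = [C; CA; CA^2] = [[4, -1, 1], [-12, -8, -8], [8, -20, 40]]
Expanding along the first row, det(O) = 4·((-8)·40 - (-8)·(-20)) - (-1)·((-12)·40 - (-8)·8) + 1·((-12)·(-20) - (-8)·8) = 4·(-480) - (-1)·(-416) + 1·304 = -2032
Since det(O) ≠ 0, rank(O) = 3 and the system is completely observable.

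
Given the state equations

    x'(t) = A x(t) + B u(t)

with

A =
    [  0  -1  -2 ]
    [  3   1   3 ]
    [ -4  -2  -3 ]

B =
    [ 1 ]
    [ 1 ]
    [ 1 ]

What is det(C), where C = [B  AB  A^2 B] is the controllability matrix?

-100

AB = [[-3], [7], [-9]]
A^2B = [[11], [-29], [25]]
Controllability matrix C = [B  AB  A^2B] = [[1, -3, 11], [1, 7, -29], [1, -9, 25]]
Expanding along the first row, det(C) = 1·(7·25 - (-29)·(-9)) - (-3)·(1·25 - (-29)·1) + 11·(1·(-9) - 7·1) = 1·(-86) - (-3)·54 + 11·(-16) = -100
Since det(C) ≠ 0, rank(C) = 3 and the system is completely controllable.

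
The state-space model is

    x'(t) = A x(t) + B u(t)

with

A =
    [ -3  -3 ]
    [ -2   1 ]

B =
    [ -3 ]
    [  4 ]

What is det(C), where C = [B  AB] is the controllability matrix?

AB = [[-3], [10]]
Controllability matrix C = [B  AB] = [[-3, -3], [4, 10]]
det(C) = (-3)·10 - (-3)·4 = -30 - (-12) = -18
Since det(C) ≠ 0, rank(C) = 2 and the system is completely controllable.

-18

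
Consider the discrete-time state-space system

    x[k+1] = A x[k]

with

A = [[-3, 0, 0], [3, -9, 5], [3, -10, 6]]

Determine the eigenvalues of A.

det(zI - A) = z^3 - (tr A)z^2 + (M11 + M22 + M33)z - det A, where Mii is the 2×2 principal minor of A obtained by deleting row i and column i.
tr A = (-3) + (-9) + 6 = -6; M11 = (-9)·6 - 5·(-10) = -54 - (-50) = -4; M22 = (-3)·6 - 0·3 = -18 - 0 = -18; M33 = (-3)·(-9) - 0·3 = 27 - 0 = 27; sum of minors = 5.
det A = (-3)·((-9)·6 - 5·(-10)) - 0·(3·6 - 5·3) + 0·(3·(-10) - (-9)·3) = (-3)·(-4) - 0·3 + 0·(-3) = 12.
So p(z) = det(zI - A) = z^3 + 6z^2 + 5z - 12.
Rational-root test: any integer root divides -12. Testing small divisors, z = 1 works: p(1) = 1 + 6 + 5 + (-12) = 0, so (z - 1) is a factor.
Dividing, p(z) = (z - 1)(z^2 + 7z + 12).
Factor z^2 + 7z + 12: two numbers with sum -7 and product 12 are -3 and -4, so z^2 + 7z + 12 = (z + 3)(z + 4).
Hence p(z) = (z - 1) (z + 3) (z + 4), with roots -4, -3, 1.

-4, -3, 1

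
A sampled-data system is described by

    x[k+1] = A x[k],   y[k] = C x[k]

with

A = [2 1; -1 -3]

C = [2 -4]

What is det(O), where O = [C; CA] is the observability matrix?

60

CA = [[8, 14]]
Observability matrix O = [C; CA] = [[2, -4], [8, 14]]
det(O) = 2·14 - (-4)·8 = 28 - (-32) = 60
Since det(O) ≠ 0, rank(O) = 2 and the system is completely observable.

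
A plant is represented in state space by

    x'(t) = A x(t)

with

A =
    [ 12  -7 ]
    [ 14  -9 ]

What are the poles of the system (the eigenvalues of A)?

-2, 5

det(sI - A) = s^2 - (tr A)s + det A, with tr A = 12 + (-9) = 3 and det A = 12·(-9) - (-7)·14 = -108 - (-98) = -10.
So p(s) = det(sI - A) = s^2 - 3s - 10.
Factor s^2 - 3s - 10: two numbers with sum 3 and product -10 are 5 and -2, so s^2 - 3s - 10 = (s - 5)(s + 2).
Hence p(s) = (s - 5) (s + 2), with roots -2, 5.
At least one eigenvalue has non-negative real part, so the system is not asymptotically stable.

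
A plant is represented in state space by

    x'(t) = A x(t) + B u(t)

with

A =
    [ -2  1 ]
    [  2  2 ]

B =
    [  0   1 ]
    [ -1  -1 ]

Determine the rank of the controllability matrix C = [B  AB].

AB = [[-1, -3], [-2, 0]]
Controllability matrix C = [B  AB] = [[0, 1, -1, -3], [-1, -1, -2, 0]]
Take the 2×2 submatrix of C formed by columns 1, 2: [[0, 1], [-1, -1]]. Its determinant is 0·(-1) - 1·(-1) = 0 - (-1) = 1 ≠ 0.
So rank(C) ≥ 2; since C has 2 rows, rank(C) = 2.
rank(C) = 2 = n, so the pair (A, B) is completely controllable.

2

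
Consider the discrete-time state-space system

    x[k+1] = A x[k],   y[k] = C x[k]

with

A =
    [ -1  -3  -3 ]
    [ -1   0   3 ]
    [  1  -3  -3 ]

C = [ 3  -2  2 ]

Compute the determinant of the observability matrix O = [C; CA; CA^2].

2751

CA = [[1, -15, -21]]
CA^2 = [[-7, 60, 15]]
Observability matrix O = [C; CA; CA^2] = [[3, -2, 2], [1, -15, -21], [-7, 60, 15]]
Expanding along the first row, det(O) = 3·((-15)·15 - (-21)·60) - (-2)·(1·15 - (-21)·(-7)) + 2·(1·60 - (-15)·(-7)) = 3·1035 - (-2)·(-132) + 2·(-45) = 2751
Since det(O) ≠ 0, rank(O) = 3 and the system is completely observable.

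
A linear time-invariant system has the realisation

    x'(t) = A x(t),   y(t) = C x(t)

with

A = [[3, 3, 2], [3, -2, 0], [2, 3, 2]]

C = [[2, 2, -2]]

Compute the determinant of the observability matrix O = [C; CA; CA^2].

-992

CA = [[8, -4, 0]]
CA^2 = [[12, 32, 16]]
Observability matrix O = [C; CA; CA^2] = [[2, 2, -2], [8, -4, 0], [12, 32, 16]]
Expanding along the first row, det(O) = 2·((-4)·16 - 0·32) - 2·(8·16 - 0·12) + (-2)·(8·32 - (-4)·12) = 2·(-64) - 2·128 + (-2)·304 = -992
Since det(O) ≠ 0, rank(O) = 3 and the system is completely observable.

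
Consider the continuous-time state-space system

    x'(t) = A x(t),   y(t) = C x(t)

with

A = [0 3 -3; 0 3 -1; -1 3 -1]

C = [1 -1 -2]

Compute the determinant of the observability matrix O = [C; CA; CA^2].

48

CA = [[2, -6, 0]]
CA^2 = [[0, -12, 0]]
Observability matrix O = [C; CA; CA^2] = [[1, -1, -2], [2, -6, 0], [0, -12, 0]]
Expanding along the first row, det(O) = 1·((-6)·0 - 0·(-12)) - (-1)·(2·0 - 0·0) + (-2)·(2·(-12) - (-6)·0) = 1·0 - (-1)·0 + (-2)·(-24) = 48
Since det(O) ≠ 0, rank(O) = 3 and the system is completely observable.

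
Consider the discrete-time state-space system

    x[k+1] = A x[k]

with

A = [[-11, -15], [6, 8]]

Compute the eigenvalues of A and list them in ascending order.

-2, -1

det(zI - A) = z^2 - (tr A)z + det A, with tr A = (-11) + 8 = -3 and det A = (-11)·8 - (-15)·6 = -88 - (-90) = 2.
So p(z) = det(zI - A) = z^2 + 3z + 2.
Factor z^2 + 3z + 2: two numbers with sum -3 and product 2 are -1 and -2, so z^2 + 3z + 2 = (z + 1)(z + 2).
Hence p(z) = (z + 1) (z + 2), with roots -2, -1.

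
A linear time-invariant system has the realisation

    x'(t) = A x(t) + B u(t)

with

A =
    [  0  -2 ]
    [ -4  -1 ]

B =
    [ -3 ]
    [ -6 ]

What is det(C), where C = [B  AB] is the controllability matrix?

AB = [[12], [18]]
Controllability matrix C = [B  AB] = [[-3, 12], [-6, 18]]
det(C) = (-3)·18 - 12·(-6) = -54 - (-72) = 18
Since det(C) ≠ 0, rank(C) = 2 and the system is completely controllable.

18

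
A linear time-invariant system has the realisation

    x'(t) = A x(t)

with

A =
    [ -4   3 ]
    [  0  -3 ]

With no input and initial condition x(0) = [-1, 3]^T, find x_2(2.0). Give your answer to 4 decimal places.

det(sI - A) = s^2 - (tr A)s + det A, with tr A = (-4) + (-3) = -7 and det A = (-4)·(-3) - 3·0 = 12 - 0 = 12.
So p(s) = det(sI - A) = s^2 + 7s + 12.
Factor s^2 + 7s + 12: two numbers with sum -7 and product 12 are -3 and -4, so s^2 + 7s + 12 = (s + 3)(s + 4).
Hence p(s) = (s + 3) (s + 4), with roots -4, -3.
The eigenvalues -4, -3 are distinct and real, so A is diagonalisable and x(t) = e^{At} x(0) = V diag(e^{λ_i t}) V^{-1} x(0), where the columns of V are the eigenvectors.
λ = -4: A - (-4)I = [[0, 3], [0, 1]]. Row 1 gives 0·v1 + 3·v2 = 0, so take v_1 = [1, 0]^T.
λ = -3: A - (-3)I = [[-1, 3], [0, 0]]. Row 1 gives (-1)·v1 + 3·v2 = 0, so take v_2 = [3, 1]^T.
V = [v_1 v_2] = [[1, 3], [0, 1]] has det V = 1, so V^{-1} = adj(V)/det V = [[1, -3], [0, 1]].
Modal coordinates z(0) = V^{-1} x(0): 1·(-1) + (-3)·3 = -10; 0·(-1) + 1·3 = 3; so z(0) = [-10, 3]^T.
x_2(t) = Σ_i (v_i)_2 · z_i(0) · e^{λ_i t} (row 2 of V times the modal terms).
x_2(2.0) = 0·(-10)·e^{-4·2.0} + 1·3·e^{-3·2.0} = 0·0.000335 + 3·0.002479 = 0.0074.

0.0074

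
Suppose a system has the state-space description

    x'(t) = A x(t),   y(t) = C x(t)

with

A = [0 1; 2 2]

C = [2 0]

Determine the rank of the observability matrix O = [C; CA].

CA = [[0, 2]]
Observability matrix O = [C; CA] = [[2, 0], [0, 2]]
det(O) = 2·2 - 0·0 = 4 - 0 = 4 ≠ 0, so rank(O) = 2.
rank(O) = 2 = n, so the pair (A, C) is completely observable.

2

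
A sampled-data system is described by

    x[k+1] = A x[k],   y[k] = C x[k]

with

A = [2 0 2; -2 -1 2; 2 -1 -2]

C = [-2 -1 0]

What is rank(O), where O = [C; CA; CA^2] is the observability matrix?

CA = [[-2, 1, -6]]
CA^2 = [[-18, 5, 10]]
Observability matrix O = [C; CA; CA^2] = [[-2, -1, 0], [-2, 1, -6], [-18, 5, 10]]
det(O) = (-2)·(1·10 - (-6)·5) - (-1)·((-2)·10 - (-6)·(-18)) + 0·((-2)·5 - 1·(-18)) = (-2)·40 - (-1)·(-128) + 0·8 = -208 ≠ 0, so rank(O) = 3.
rank(O) = 3 = n, so the pair (A, C) is completely observable.

3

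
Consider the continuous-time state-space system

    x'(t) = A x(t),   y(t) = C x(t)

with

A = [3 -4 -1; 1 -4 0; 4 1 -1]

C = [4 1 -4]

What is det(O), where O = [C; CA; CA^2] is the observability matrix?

4185

CA = [[-3, -24, 0]]
CA^2 = [[-33, 108, 3]]
Observability matrix O = [C; CA; CA^2] = [[4, 1, -4], [-3, -24, 0], [-33, 108, 3]]
Expanding along the first row, det(O) = 4·((-24)·3 - 0·108) - 1·((-3)·3 - 0·(-33)) + (-4)·((-3)·108 - (-24)·(-33)) = 4·(-72) - 1·(-9) + (-4)·(-1116) = 4185
Since det(O) ≠ 0, rank(O) = 3 and the system is completely observable.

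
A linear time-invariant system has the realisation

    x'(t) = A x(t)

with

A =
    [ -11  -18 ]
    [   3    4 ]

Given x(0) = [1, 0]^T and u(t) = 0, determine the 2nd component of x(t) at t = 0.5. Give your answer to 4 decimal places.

det(sI - A) = s^2 - (tr A)s + det A, with tr A = (-11) + 4 = -7 and det A = (-11)·4 - (-18)·3 = -44 - (-54) = 10.
So p(s) = det(sI - A) = s^2 + 7s + 10.
Factor s^2 + 7s + 10: two numbers with sum -7 and product 10 are -2 and -5, so s^2 + 7s + 10 = (s + 2)(s + 5).
Hence p(s) = (s + 2) (s + 5), with roots -5, -2.
The eigenvalues -5, -2 are distinct and real, so A is diagonalisable and x(t) = e^{At} x(0) = V diag(e^{λ_i t}) V^{-1} x(0), where the columns of V are the eigenvectors.
λ = -5: A - (-5)I = [[-6, -18], [3, 9]]. Row 1 gives (-6)·v1 + (-18)·v2 = 0, so take v_1 = [3, -1]^T.
λ = -2: A - (-2)I = [[-9, -18], [3, 6]]. Row 1 gives (-9)·v1 + (-18)·v2 = 0, so take v_2 = [-2, 1]^T.
V = [v_1 v_2] = [[3, -2], [-1, 1]] has det V = 1, so V^{-1} = adj(V)/det V = [[1, 2], [1, 3]].
Modal coordinates z(0) = V^{-1} x(0): 1·1 + 2·0 = 1; 1·1 + 3·0 = 1; so z(0) = [1, 1]^T.
x_2(t) = Σ_i (v_i)_2 · z_i(0) · e^{λ_i t} (row 2 of V times the modal terms).
x_2(0.5) = (-1)·1·e^{-5·0.5} + 1·1·e^{-2·0.5} = (-1)·0.082085 + 1·0.367879 = 0.2858.

0.2858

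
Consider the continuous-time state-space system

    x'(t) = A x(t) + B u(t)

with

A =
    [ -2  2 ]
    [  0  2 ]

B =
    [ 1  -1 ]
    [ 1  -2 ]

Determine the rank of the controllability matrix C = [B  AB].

AB = [[0, -2], [2, -4]]
Controllability matrix C = [B  AB] = [[1, -1, 0, -2], [1, -2, 2, -4]]
Take the 2×2 submatrix of C formed by columns 1, 2: [[1, -1], [1, -2]]. Its determinant is 1·(-2) - (-1)·1 = -2 - (-1) = -1 ≠ 0.
So rank(C) ≥ 2; since C has 2 rows, rank(C) = 2.
rank(C) = 2 = n, so the pair (A, B) is completely controllable.

2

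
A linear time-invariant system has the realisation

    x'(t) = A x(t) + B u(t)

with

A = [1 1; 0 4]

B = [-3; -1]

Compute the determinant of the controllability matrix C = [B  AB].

AB = [[-4], [-4]]
Controllability matrix C = [B  AB] = [[-3, -4], [-1, -4]]
det(C) = (-3)·(-4) - (-4)·(-1) = 12 - 4 = 8
Since det(C) ≠ 0, rank(C) = 2 and the system is completely controllable.

8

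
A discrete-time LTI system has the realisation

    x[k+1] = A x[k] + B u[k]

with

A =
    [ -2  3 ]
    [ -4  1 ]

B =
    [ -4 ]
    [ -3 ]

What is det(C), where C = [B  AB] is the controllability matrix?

AB = [[-1], [13]]
Controllability matrix C = [B  AB] = [[-4, -1], [-3, 13]]
det(C) = (-4)·13 - (-1)·(-3) = -52 - 3 = -55
Since det(C) ≠ 0, rank(C) = 2 and the system is completely controllable.

-55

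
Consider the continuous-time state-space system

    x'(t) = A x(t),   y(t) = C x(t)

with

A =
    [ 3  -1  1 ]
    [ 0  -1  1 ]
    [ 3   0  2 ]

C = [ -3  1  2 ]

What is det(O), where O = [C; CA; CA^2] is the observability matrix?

CA = [[-3, 2, 2]]
CA^2 = [[-3, 1, 3]]
Observability matrix O = [C; CA; CA^2] = [[-3, 1, 2], [-3, 2, 2], [-3, 1, 3]]
Expanding along the first row, det(O) = (-3)·(2·3 - 2·1) - 1·((-3)·3 - 2·(-3)) + 2·((-3)·1 - 2·(-3)) = (-3)·4 - 1·(-3) + 2·3 = -3
Since det(O) ≠ 0, rank(O) = 3 and the system is completely observable.

-3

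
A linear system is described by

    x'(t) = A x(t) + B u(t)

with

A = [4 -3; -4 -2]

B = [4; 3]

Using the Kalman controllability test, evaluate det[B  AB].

AB = [[7], [-22]]
Controllability matrix C = [B  AB] = [[4, 7], [3, -22]]
det(C) = 4·(-22) - 7·3 = -88 - 21 = -109
Since det(C) ≠ 0, rank(C) = 2 and the system is completely controllable.

-109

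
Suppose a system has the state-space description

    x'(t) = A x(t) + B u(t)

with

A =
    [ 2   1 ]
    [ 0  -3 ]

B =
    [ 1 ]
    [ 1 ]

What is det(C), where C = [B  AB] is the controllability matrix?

AB = [[3], [-3]]
Controllability matrix C = [B  AB] = [[1, 3], [1, -3]]
det(C) = 1·(-3) - 3·1 = -3 - 3 = -6
Since det(C) ≠ 0, rank(C) = 2 and the system is completely controllable.

-6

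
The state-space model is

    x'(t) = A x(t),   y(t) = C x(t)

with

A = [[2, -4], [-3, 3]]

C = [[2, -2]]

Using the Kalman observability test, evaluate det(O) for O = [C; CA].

CA = [[10, -14]]
Observability matrix O = [C; CA] = [[2, -2], [10, -14]]
det(O) = 2·(-14) - (-2)·10 = -28 - (-20) = -8
Since det(O) ≠ 0, rank(O) = 2 and the system is completely observable.

-8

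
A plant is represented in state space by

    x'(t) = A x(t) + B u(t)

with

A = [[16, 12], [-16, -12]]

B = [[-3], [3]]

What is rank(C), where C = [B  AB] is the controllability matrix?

AB = [[-12], [12]]
Controllability matrix C = [B  AB] = [[-3, -12], [3, 12]]
Every column of C is a scalar multiple of column 1 = [-3, 3] (multipliers 1, 4), so the columns span a one-dimensional space.
C ≠ 0, hence rank(C) = 1.
rank(C) = 1 < n = 2, so the pair (A, B) is not completely controllable.

1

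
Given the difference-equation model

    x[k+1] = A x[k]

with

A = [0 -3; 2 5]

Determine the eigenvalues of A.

det(zI - A) = z^2 - (tr A)z + det A, with tr A = 0 + 5 = 5 and det A = 0·5 - (-3)·2 = 0 - (-6) = 6.
So p(z) = det(zI - A) = z^2 - 5z + 6.
Factor z^2 - 5z + 6: two numbers with sum 5 and product 6 are 3 and 2, so z^2 - 5z + 6 = (z - 3)(z - 2).
Hence p(z) = (z - 3) (z - 2), with roots 2, 3.

2, 3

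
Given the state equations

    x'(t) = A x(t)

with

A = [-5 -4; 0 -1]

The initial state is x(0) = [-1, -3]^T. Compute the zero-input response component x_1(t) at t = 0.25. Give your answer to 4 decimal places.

1.1904

det(sI - A) = s^2 - (tr A)s + det A, with tr A = (-5) + (-1) = -6 and det A = (-5)·(-1) - (-4)·0 = 5 - 0 = 5.
So p(s) = det(sI - A) = s^2 + 6s + 5.
Factor s^2 + 6s + 5: two numbers with sum -6 and product 5 are -1 and -5, so s^2 + 6s + 5 = (s + 1)(s + 5).
Hence p(s) = (s + 1) (s + 5), with roots -5, -1.
The eigenvalues -5, -1 are distinct and real, so A is diagonalisable and x(t) = e^{At} x(0) = V diag(e^{λ_i t}) V^{-1} x(0), where the columns of V are the eigenvectors.
λ = -5: A - (-5)I = [[0, -4], [0, 4]]. Row 1 gives 0·v1 + (-4)·v2 = 0, so take v_1 = [-1, 0]^T.
λ = -1: A - (-1)I = [[-4, -4], [0, 0]]. Row 1 gives (-4)·v1 + (-4)·v2 = 0, so take v_2 = [-1, 1]^T.
V = [v_1 v_2] = [[-1, -1], [0, 1]] has det V = -1, so V^{-1} = adj(V)/det V = [[-1, -1], [0, 1]].
Modal coordinates z(0) = V^{-1} x(0): (-1)·(-1) + (-1)·(-3) = 4; 0·(-1) + 1·(-3) = -3; so z(0) = [4, -3]^T.
x_1(t) = Σ_i (v_i)_1 · z_i(0) · e^{λ_i t} (row 1 of V times the modal terms).
x_1(0.25) = (-1)·4·e^{-5·0.25} + (-1)·(-3)·e^{-1·0.25} = (-4)·0.286505 + 3·0.778801 = 1.1904.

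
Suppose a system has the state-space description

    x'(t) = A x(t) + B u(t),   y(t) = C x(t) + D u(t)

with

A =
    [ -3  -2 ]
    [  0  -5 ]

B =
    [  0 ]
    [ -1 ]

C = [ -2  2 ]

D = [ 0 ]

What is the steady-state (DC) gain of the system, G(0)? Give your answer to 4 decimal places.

G(0) = C(-A)^{-1}B + D = -C A^{-1} B + D.
det A = 15, so A^{-1} = (1/15)·adj(A) = [[-1/3, 2/15], [0, -1/5]]
A^{-1} B = [-2/15, 1/5]^T
C A^{-1} B = 2/3
G(0) = D - C A^{-1} B = 0 - (2/3) = -2/3 ≈ -0.6667

-0.6667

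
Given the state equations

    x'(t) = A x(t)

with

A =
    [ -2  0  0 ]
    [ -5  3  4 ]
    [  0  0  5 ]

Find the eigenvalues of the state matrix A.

det(sI - A) = s^3 - (tr A)s^2 + (M11 + M22 + M33)s - det A, where Mii is the 2×2 principal minor of A obtained by deleting row i and column i.
tr A = (-2) + 3 + 5 = 6; M11 = 3·5 - 4·0 = 15 - 0 = 15; M22 = (-2)·5 - 0·0 = -10 - 0 = -10; M33 = (-2)·3 - 0·(-5) = -6 - 0 = -6; sum of minors = -1.
det A = (-2)·(3·5 - 4·0) - 0·((-5)·5 - 4·0) + 0·((-5)·0 - 3·0) = (-2)·15 - 0·(-25) + 0·0 = -30.
So p(s) = det(sI - A) = s^3 - 6s^2 - s + 30.
Rational-root test: any integer root divides 30. Testing small divisors, s = -2 works: p(-2) = -8 + (-24) + 2 + 30 = 0, so (s + 2) is a factor.
Dividing, p(s) = (s + 2)(s^2 - 8s + 15).
Factor s^2 - 8s + 15: two numbers with sum 8 and product 15 are 5 and 3, so s^2 - 8s + 15 = (s - 5)(s - 3).
Hence p(s) = (s - 5) (s - 3) (s + 2), with roots -2, 3, 5.
At least one eigenvalue has non-negative real part, so the system is not asymptotically stable.

-2, 3, 5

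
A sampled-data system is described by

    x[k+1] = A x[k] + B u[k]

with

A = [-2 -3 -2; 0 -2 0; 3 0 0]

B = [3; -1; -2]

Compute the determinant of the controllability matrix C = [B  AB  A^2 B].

267

AB = [[1], [2], [9]]
A^2B = [[-26], [-4], [3]]
Controllability matrix C = [B  AB  A^2B] = [[3, 1, -26], [-1, 2, -4], [-2, 9, 3]]
Expanding along the first row, det(C) = 3·(2·3 - (-4)·9) - 1·((-1)·3 - (-4)·(-2)) + (-26)·((-1)·9 - 2·(-2)) = 3·42 - 1·(-11) + (-26)·(-5) = 267
Since det(C) ≠ 0, rank(C) = 3 and the system is completely controllable.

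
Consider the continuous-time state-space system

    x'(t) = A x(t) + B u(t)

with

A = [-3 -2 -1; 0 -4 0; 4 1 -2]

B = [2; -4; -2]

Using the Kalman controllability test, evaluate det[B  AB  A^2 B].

2304

AB = [[4], [16], [8]]
A^2B = [[-52], [-64], [16]]
Controllability matrix C = [B  AB  A^2B] = [[2, 4, -52], [-4, 16, -64], [-2, 8, 16]]
Expanding along the first row, det(C) = 2·(16·16 - (-64)·8) - 4·((-4)·16 - (-64)·(-2)) + (-52)·((-4)·8 - 16·(-2)) = 2·768 - 4·(-192) + (-52)·0 = 2304
Since det(C) ≠ 0, rank(C) = 3 and the system is completely controllable.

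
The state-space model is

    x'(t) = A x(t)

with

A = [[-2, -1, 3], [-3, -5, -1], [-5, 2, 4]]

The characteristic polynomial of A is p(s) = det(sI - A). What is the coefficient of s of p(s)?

-4

Expand det(sI - A) for the 3×3 matrix.
p(s) = s^3 + 3s^2 - 4s + 74.
(Check: constant term = det(-A) = (-1)^3 det A = 74; coefficient of s^2 = -tr A = 3.)
The coefficient of s is -4.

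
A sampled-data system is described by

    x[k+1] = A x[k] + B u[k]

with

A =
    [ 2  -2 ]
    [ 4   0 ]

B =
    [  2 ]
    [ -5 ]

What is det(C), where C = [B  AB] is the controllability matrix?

86

AB = [[14], [8]]
Controllability matrix C = [B  AB] = [[2, 14], [-5, 8]]
det(C) = 2·8 - 14·(-5) = 16 - (-70) = 86
Since det(C) ≠ 0, rank(C) = 2 and the system is completely controllable.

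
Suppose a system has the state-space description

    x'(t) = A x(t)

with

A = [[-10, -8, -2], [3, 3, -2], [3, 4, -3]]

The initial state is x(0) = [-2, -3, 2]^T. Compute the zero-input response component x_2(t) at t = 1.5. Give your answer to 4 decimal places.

-2.2159

det(sI - A) = s^3 - (tr A)s^2 + (M11 + M22 + M33)s - det A, where Mii is the 2×2 principal minor of A obtained by deleting row i and column i.
tr A = (-10) + 3 + (-3) = -10; M11 = 3·(-3) - (-2)·4 = -9 - (-8) = -1; M22 = (-10)·(-3) - (-2)·3 = 30 - (-6) = 36; M33 = (-10)·3 - (-8)·3 = -30 - (-24) = -6; sum of minors = 29.
det A = (-10)·(3·(-3) - (-2)·4) - (-8)·(3·(-3) - (-2)·3) + (-2)·(3·4 - 3·3) = (-10)·(-1) - (-8)·(-3) + (-2)·3 = -20.
So p(s) = det(sI - A) = s^3 + 10s^2 + 29s + 20.
Rational-root test: any integer root divides 20. Testing small divisors, s = -1 works: p(-1) = -1 + 10 + (-29) + 20 = 0, so (s + 1) is a factor.
Dividing, p(s) = (s + 1)(s^2 + 9s + 20).
Factor s^2 + 9s + 20: two numbers with sum -9 and product 20 are -4 and -5, so s^2 + 9s + 20 = (s + 4)(s + 5).
Hence p(s) = (s + 1) (s + 4) (s + 5), with roots -5, -4, -1.
The eigenvalues -5, -4, -1 are distinct and real, so A is diagonalisable and x(t) = e^{At} x(0) = V diag(e^{λ_i t}) V^{-1} x(0), where the columns of V are the eigenvectors.
λ = -5: A - (-5)I = [[-5, -8, -2], [3, 8, -2], [3, 4, 2]]. v must be orthogonal to every row; (row 1) × (row 2) = [32, -16, -16], so take v_1 = [2, -1, -1]^T.
λ = -4: A - (-4)I = [[-6, -8, -2], [3, 7, -2], [3, 4, 1]]. v must be orthogonal to every row; (row 1) × (row 2) = [30, -18, -18], so take v_2 = [-5, 3, 3]^T.
λ = -1: A - (-1)I = [[-9, -8, -2], [3, 4, -2], [3, 4, -2]]. v must be orthogonal to every row; (row 1) × (row 2) = [24, -24, -12], so take v_3 = [-2, 2, 1]^T.
V = [v_1 v_2 v_3] = [[2, -5, -2], [-1, 3, 2], [-1, 3, 1]] has det V = -1, so V^{-1} = adj(V)/det V = [[3, 1, 4], [1, 0, 2], [0, 1, -1]].
Modal coordinates z(0) = V^{-1} x(0): 3·(-2) + 1·(-3) + 4·2 = -1; 1·(-2) + 0·(-3) + 2·2 = 2; 0·(-2) + 1·(-3) + (-1)·2 = -5; so z(0) = [-1, 2, -5]^T.
x_2(t) = Σ_i (v_i)_2 · z_i(0) · e^{λ_i t} (row 2 of V times the modal terms).
x_2(1.5) = (-1)·(-1)·e^{-5·1.5} + 3·2·e^{-4·1.5} + 2·(-5)·e^{-1·1.5} = 1·0.000553 + 6·0.002479 + (-10)·0.223130 = -2.2159.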